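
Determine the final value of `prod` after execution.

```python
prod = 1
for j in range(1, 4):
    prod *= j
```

Let's trace through this code step by step.

Initialize: prod = 1
Entering loop: for j in range(1, 4):

After execution: prod = 6
6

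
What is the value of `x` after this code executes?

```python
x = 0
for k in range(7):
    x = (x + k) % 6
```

Let's trace through this code step by step.

Initialize: x = 0
Entering loop: for k in range(7):

After execution: x = 3
3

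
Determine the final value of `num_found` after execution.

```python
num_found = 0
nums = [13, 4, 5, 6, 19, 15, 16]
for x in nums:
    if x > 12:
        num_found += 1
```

Let's trace through this code step by step.

Initialize: num_found = 0
Initialize: nums = [13, 4, 5, 6, 19, 15, 16]
Entering loop: for x in nums:

After execution: num_found = 4
4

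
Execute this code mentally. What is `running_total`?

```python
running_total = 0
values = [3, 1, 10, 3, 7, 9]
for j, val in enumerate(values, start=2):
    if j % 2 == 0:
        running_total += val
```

Let's trace through this code step by step.

Initialize: running_total = 0
Initialize: values = [3, 1, 10, 3, 7, 9]
Entering loop: for j, val in enumerate(values, start=2):

After execution: running_total = 20
20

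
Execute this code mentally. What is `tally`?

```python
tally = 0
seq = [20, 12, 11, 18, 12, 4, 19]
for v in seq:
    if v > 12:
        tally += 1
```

Let's trace through this code step by step.

Initialize: tally = 0
Initialize: seq = [20, 12, 11, 18, 12, 4, 19]
Entering loop: for v in seq:

After execution: tally = 3
3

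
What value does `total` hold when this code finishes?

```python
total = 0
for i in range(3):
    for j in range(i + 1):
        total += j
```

Let's trace through this code step by step.

Initialize: total = 0
Entering loop: for i in range(3):

After execution: total = 4
4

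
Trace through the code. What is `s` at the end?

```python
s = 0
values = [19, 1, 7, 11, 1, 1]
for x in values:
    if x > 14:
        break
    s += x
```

Let's trace through this code step by step.

Initialize: s = 0
Initialize: values = [19, 1, 7, 11, 1, 1]
Entering loop: for x in values:

After execution: s = 0
0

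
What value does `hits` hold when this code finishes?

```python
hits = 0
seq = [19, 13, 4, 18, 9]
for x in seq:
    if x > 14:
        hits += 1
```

Let's trace through this code step by step.

Initialize: hits = 0
Initialize: seq = [19, 13, 4, 18, 9]
Entering loop: for x in seq:

After execution: hits = 2
2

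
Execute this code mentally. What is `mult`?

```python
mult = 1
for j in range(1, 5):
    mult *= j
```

Let's trace through this code step by step.

Initialize: mult = 1
Entering loop: for j in range(1, 5):

After execution: mult = 24
24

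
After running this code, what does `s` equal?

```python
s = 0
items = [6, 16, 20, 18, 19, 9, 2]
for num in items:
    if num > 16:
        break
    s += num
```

Let's trace through this code step by step.

Initialize: s = 0
Initialize: items = [6, 16, 20, 18, 19, 9, 2]
Entering loop: for num in items:

After execution: s = 22
22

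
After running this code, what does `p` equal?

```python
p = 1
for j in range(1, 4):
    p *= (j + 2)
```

Let's trace through this code step by step.

Initialize: p = 1
Entering loop: for j in range(1, 4):

After execution: p = 60
60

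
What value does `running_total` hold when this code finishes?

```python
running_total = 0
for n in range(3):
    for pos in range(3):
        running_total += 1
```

Let's trace through this code step by step.

Initialize: running_total = 0
Entering loop: for n in range(3):

After execution: running_total = 9
9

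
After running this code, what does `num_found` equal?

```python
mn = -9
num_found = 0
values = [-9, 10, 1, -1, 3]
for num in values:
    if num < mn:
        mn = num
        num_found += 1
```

Let's trace through this code step by step.

Initialize: mn = -9
Initialize: num_found = 0
Initialize: values = [-9, 10, 1, -1, 3]
Entering loop: for num in values:

After execution: num_found = 0
0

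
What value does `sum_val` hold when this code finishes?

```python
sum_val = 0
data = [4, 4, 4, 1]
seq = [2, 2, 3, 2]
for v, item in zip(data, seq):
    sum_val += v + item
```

Let's trace through this code step by step.

Initialize: sum_val = 0
Initialize: data = [4, 4, 4, 1]
Initialize: seq = [2, 2, 3, 2]
Entering loop: for v, item in zip(data, seq):

After execution: sum_val = 22
22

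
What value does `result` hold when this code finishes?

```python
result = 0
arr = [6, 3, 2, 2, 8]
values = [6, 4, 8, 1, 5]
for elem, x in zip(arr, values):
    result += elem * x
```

Let's trace through this code step by step.

Initialize: result = 0
Initialize: arr = [6, 3, 2, 2, 8]
Initialize: values = [6, 4, 8, 1, 5]
Entering loop: for elem, x in zip(arr, values):

After execution: result = 106
106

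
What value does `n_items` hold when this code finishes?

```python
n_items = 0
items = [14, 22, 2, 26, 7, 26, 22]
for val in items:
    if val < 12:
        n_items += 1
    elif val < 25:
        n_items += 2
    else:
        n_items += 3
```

Let's trace through this code step by step.

Initialize: n_items = 0
Initialize: items = [14, 22, 2, 26, 7, 26, 22]
Entering loop: for val in items:

After execution: n_items = 14
14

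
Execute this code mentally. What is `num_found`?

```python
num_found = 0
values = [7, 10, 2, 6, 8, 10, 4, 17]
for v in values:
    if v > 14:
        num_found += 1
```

Let's trace through this code step by step.

Initialize: num_found = 0
Initialize: values = [7, 10, 2, 6, 8, 10, 4, 17]
Entering loop: for v in values:

After execution: num_found = 1
1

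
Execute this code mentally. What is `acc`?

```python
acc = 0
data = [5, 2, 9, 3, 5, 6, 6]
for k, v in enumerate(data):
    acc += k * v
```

Let's trace through this code step by step.

Initialize: acc = 0
Initialize: data = [5, 2, 9, 3, 5, 6, 6]
Entering loop: for k, v in enumerate(data):

After execution: acc = 115
115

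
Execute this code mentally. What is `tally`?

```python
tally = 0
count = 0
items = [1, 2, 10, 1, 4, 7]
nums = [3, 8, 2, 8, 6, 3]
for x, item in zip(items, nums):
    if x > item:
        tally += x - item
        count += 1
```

Let's trace through this code step by step.

Initialize: tally = 0
Initialize: count = 0
Initialize: items = [1, 2, 10, 1, 4, 7]
Initialize: nums = [3, 8, 2, 8, 6, 3]
Entering loop: for x, item in zip(items, nums):

After execution: tally = 12
12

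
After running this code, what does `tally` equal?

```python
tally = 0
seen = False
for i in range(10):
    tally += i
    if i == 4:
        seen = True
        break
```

Let's trace through this code step by step.

Initialize: tally = 0
Initialize: seen = False
Entering loop: for i in range(10):

After execution: tally = 10
10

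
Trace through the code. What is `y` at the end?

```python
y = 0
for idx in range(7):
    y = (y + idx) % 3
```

Let's trace through this code step by step.

Initialize: y = 0
Entering loop: for idx in range(7):

After execution: y = 0
0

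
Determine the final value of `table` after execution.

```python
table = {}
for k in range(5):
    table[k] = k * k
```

Let's trace through this code step by step.

Initialize: table = {}
Entering loop: for k in range(5):

After execution: table = {0: 0, 1: 1, 2: 4, 3: 9, 4: 16}
{0: 0, 1: 1, 2: 4, 3: 9, 4: 16}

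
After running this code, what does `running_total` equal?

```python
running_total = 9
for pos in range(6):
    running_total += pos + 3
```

Let's trace through this code step by step.

Initialize: running_total = 9
Entering loop: for pos in range(6):

After execution: running_total = 42
42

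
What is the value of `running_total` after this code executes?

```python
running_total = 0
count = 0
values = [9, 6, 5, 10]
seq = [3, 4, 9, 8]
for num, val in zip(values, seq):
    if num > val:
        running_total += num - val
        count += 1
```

Let's trace through this code step by step.

Initialize: running_total = 0
Initialize: count = 0
Initialize: values = [9, 6, 5, 10]
Initialize: seq = [3, 4, 9, 8]
Entering loop: for num, val in zip(values, seq):

After execution: running_total = 10
10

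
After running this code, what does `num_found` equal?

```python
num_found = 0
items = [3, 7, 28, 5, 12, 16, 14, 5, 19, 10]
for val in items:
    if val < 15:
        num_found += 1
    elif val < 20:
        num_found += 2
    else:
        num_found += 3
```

Let's trace through this code step by step.

Initialize: num_found = 0
Initialize: items = [3, 7, 28, 5, 12, 16, 14, 5, 19, 10]
Entering loop: for val in items:

After execution: num_found = 14
14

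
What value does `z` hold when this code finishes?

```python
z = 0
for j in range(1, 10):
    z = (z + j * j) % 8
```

Let's trace through this code step by step.

Initialize: z = 0
Entering loop: for j in range(1, 10):

After execution: z = 5
5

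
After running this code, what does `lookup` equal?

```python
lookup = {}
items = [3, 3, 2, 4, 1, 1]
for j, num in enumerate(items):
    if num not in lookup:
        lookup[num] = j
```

Let's trace through this code step by step.

Initialize: lookup = {}
Initialize: items = [3, 3, 2, 4, 1, 1]
Entering loop: for j, num in enumerate(items):

After execution: lookup = {3: 0, 2: 2, 4: 3, 1: 4}
{3: 0, 2: 2, 4: 3, 1: 4}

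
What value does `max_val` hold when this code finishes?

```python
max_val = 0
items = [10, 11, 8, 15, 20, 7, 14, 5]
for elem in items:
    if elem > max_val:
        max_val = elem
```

Let's trace through this code step by step.

Initialize: max_val = 0
Initialize: items = [10, 11, 8, 15, 20, 7, 14, 5]
Entering loop: for elem in items:

After execution: max_val = 20
20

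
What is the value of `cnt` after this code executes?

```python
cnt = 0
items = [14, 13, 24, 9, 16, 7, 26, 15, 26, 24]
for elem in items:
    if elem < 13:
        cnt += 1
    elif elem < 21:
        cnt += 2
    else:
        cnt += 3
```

Let's trace through this code step by step.

Initialize: cnt = 0
Initialize: items = [14, 13, 24, 9, 16, 7, 26, 15, 26, 24]
Entering loop: for elem in items:

After execution: cnt = 22
22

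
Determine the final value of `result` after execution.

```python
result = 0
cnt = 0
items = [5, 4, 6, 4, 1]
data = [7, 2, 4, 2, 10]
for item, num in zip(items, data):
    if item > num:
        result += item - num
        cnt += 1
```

Let's trace through this code step by step.

Initialize: result = 0
Initialize: cnt = 0
Initialize: items = [5, 4, 6, 4, 1]
Initialize: data = [7, 2, 4, 2, 10]
Entering loop: for item, num in zip(items, data):

After execution: result = 6
6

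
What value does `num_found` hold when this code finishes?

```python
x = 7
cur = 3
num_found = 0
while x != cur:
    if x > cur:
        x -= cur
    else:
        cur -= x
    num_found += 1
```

Let's trace through this code step by step.

Initialize: x = 7
Initialize: cur = 3
Initialize: num_found = 0
Entering loop: while x != cur:

After execution: num_found = 4
4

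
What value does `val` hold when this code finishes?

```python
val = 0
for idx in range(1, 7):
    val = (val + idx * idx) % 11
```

Let's trace through this code step by step.

Initialize: val = 0
Entering loop: for idx in range(1, 7):

After execution: val = 3
3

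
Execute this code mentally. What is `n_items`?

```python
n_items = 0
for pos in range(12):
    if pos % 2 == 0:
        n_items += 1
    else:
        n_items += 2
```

Let's trace through this code step by step.

Initialize: n_items = 0
Entering loop: for pos in range(12):

After execution: n_items = 18
18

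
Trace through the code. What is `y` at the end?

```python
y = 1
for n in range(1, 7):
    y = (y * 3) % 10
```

Let's trace through this code step by step.

Initialize: y = 1
Entering loop: for n in range(1, 7):

After execution: y = 9
9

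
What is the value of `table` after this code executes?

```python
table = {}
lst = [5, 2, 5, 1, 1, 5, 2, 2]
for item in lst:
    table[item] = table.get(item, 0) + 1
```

Let's trace through this code step by step.

Initialize: table = {}
Initialize: lst = [5, 2, 5, 1, 1, 5, 2, 2]
Entering loop: for item in lst:

After execution: table = {5: 3, 2: 3, 1: 2}
{5: 3, 2: 3, 1: 2}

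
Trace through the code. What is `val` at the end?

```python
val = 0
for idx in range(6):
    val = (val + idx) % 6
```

Let's trace through this code step by step.

Initialize: val = 0
Entering loop: for idx in range(6):

After execution: val = 3
3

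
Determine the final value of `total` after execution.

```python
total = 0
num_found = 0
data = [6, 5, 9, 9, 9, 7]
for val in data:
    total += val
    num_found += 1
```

Let's trace through this code step by step.

Initialize: total = 0
Initialize: num_found = 0
Initialize: data = [6, 5, 9, 9, 9, 7]
Entering loop: for val in data:

After execution: total = 45
45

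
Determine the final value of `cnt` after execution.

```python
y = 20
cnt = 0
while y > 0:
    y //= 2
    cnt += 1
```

Let's trace through this code step by step.

Initialize: y = 20
Initialize: cnt = 0
Entering loop: while y > 0:

After execution: cnt = 5
5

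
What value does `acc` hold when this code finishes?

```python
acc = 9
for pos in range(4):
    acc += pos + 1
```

Let's trace through this code step by step.

Initialize: acc = 9
Entering loop: for pos in range(4):

After execution: acc = 19
19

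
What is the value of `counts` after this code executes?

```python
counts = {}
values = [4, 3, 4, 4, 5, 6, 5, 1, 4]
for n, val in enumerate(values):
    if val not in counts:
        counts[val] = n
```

Let's trace through this code step by step.

Initialize: counts = {}
Initialize: values = [4, 3, 4, 4, 5, 6, 5, 1, 4]
Entering loop: for n, val in enumerate(values):

After execution: counts = {4: 0, 3: 1, 5: 4, 6: 5, 1: 7}
{4: 0, 3: 1, 5: 4, 6: 5, 1: 7}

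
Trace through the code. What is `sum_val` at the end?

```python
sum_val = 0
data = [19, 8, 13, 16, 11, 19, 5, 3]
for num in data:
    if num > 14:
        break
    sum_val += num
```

Let's trace through this code step by step.

Initialize: sum_val = 0
Initialize: data = [19, 8, 13, 16, 11, 19, 5, 3]
Entering loop: for num in data:

After execution: sum_val = 0
0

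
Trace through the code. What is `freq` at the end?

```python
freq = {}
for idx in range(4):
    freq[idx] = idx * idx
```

Let's trace through this code step by step.

Initialize: freq = {}
Entering loop: for idx in range(4):

After execution: freq = {0: 0, 1: 1, 2: 4, 3: 9}
{0: 0, 1: 1, 2: 4, 3: 9}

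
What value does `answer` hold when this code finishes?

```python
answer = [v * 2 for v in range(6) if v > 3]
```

Let's trace through this code step by step.

Initialize: answer = [v * 2 for v in range(6) if v > 3]

After execution: answer = [8, 10]
[8, 10]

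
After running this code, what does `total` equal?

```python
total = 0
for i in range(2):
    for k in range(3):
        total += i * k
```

Let's trace through this code step by step.

Initialize: total = 0
Entering loop: for i in range(2):

After execution: total = 3
3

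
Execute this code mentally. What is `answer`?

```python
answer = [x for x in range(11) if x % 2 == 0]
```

Let's trace through this code step by step.

Initialize: answer = [x for x in range(11) if x % 2 == 0]

After execution: answer = [0, 2, 4, 6, 8, 10]
[0, 2, 4, 6, 8, 10]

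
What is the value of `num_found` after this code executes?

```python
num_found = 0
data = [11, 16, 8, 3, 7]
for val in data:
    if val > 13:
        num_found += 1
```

Let's trace through this code step by step.

Initialize: num_found = 0
Initialize: data = [11, 16, 8, 3, 7]
Entering loop: for val in data:

After execution: num_found = 1
1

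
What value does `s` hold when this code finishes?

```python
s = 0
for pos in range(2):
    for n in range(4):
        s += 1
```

Let's trace through this code step by step.

Initialize: s = 0
Entering loop: for pos in range(2):

After execution: s = 8
8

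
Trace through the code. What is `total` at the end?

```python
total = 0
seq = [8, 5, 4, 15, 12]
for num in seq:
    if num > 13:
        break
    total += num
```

Let's trace through this code step by step.

Initialize: total = 0
Initialize: seq = [8, 5, 4, 15, 12]
Entering loop: for num in seq:

After execution: total = 17
17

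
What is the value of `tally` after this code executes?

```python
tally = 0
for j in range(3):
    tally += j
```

Let's trace through this code step by step.

Initialize: tally = 0
Entering loop: for j in range(3):

After execution: tally = 3
3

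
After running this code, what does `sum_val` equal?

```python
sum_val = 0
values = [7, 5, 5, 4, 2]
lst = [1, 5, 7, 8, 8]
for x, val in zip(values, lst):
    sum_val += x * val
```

Let's trace through this code step by step.

Initialize: sum_val = 0
Initialize: values = [7, 5, 5, 4, 2]
Initialize: lst = [1, 5, 7, 8, 8]
Entering loop: for x, val in zip(values, lst):

After execution: sum_val = 115
115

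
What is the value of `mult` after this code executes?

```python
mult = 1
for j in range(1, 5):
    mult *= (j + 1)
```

Let's trace through this code step by step.

Initialize: mult = 1
Entering loop: for j in range(1, 5):

After execution: mult = 120
120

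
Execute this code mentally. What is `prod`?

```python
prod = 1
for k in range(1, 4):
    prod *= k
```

Let's trace through this code step by step.

Initialize: prod = 1
Entering loop: for k in range(1, 4):

After execution: prod = 6
6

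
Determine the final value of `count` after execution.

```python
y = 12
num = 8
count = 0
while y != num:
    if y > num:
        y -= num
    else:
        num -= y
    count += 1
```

Let's trace through this code step by step.

Initialize: y = 12
Initialize: num = 8
Initialize: count = 0
Entering loop: while y != num:

After execution: count = 2
2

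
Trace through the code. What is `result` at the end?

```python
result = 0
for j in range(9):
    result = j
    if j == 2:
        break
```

Let's trace through this code step by step.

Initialize: result = 0
Entering loop: for j in range(9):

After execution: result = 2
2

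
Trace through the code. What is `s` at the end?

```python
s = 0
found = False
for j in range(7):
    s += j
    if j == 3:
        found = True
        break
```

Let's trace through this code step by step.

Initialize: s = 0
Initialize: found = False
Entering loop: for j in range(7):

After execution: s = 6
6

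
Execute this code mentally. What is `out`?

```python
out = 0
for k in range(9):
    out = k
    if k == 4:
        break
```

Let's trace through this code step by step.

Initialize: out = 0
Entering loop: for k in range(9):

After execution: out = 4
4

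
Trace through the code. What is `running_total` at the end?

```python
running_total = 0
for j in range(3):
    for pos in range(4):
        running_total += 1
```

Let's trace through this code step by step.

Initialize: running_total = 0
Entering loop: for j in range(3):

After execution: running_total = 12
12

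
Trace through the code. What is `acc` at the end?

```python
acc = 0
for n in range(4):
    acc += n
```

Let's trace through this code step by step.

Initialize: acc = 0
Entering loop: for n in range(4):

After execution: acc = 6
6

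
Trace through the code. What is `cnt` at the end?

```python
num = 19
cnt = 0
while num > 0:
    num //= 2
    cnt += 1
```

Let's trace through this code step by step.

Initialize: num = 19
Initialize: cnt = 0
Entering loop: while num > 0:

After execution: cnt = 5
5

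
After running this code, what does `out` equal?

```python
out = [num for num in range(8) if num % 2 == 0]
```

Let's trace through this code step by step.

Initialize: out = [num for num in range(8) if num % 2 == 0]

After execution: out = [0, 2, 4, 6]
[0, 2, 4, 6]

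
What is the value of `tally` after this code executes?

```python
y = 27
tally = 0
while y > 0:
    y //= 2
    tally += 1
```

Let's trace through this code step by step.

Initialize: y = 27
Initialize: tally = 0
Entering loop: while y > 0:

After execution: tally = 5
5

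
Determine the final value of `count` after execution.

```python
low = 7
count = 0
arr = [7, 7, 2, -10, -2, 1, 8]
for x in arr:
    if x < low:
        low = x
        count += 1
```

Let's trace through this code step by step.

Initialize: low = 7
Initialize: count = 0
Initialize: arr = [7, 7, 2, -10, -2, 1, 8]
Entering loop: for x in arr:

After execution: count = 2
2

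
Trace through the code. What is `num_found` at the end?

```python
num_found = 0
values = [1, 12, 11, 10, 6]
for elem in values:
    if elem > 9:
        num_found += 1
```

Let's trace through this code step by step.

Initialize: num_found = 0
Initialize: values = [1, 12, 11, 10, 6]
Entering loop: for elem in values:

After execution: num_found = 3
3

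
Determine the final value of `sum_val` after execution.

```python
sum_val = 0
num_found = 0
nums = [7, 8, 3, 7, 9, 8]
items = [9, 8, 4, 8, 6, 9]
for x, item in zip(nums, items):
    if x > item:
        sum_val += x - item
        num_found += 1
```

Let's trace through this code step by step.

Initialize: sum_val = 0
Initialize: num_found = 0
Initialize: nums = [7, 8, 3, 7, 9, 8]
Initialize: items = [9, 8, 4, 8, 6, 9]
Entering loop: for x, item in zip(nums, items):

After execution: sum_val = 3
3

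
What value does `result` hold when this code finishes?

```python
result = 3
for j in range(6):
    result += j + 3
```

Let's trace through this code step by step.

Initialize: result = 3
Entering loop: for j in range(6):

After execution: result = 36
36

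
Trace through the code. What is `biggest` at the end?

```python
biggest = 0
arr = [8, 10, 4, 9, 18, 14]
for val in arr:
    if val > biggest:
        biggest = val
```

Let's trace through this code step by step.

Initialize: biggest = 0
Initialize: arr = [8, 10, 4, 9, 18, 14]
Entering loop: for val in arr:

After execution: biggest = 18
18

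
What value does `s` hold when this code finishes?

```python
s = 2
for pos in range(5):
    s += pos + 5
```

Let's trace through this code step by step.

Initialize: s = 2
Entering loop: for pos in range(5):

After execution: s = 37
37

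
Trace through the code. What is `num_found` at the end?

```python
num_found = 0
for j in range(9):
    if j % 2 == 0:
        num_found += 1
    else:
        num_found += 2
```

Let's trace through this code step by step.

Initialize: num_found = 0
Entering loop: for j in range(9):

After execution: num_found = 13
13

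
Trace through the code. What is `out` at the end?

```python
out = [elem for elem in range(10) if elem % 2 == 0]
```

Let's trace through this code step by step.

Initialize: out = [elem for elem in range(10) if elem % 2 == 0]

After execution: out = [0, 2, 4, 6, 8]
[0, 2, 4, 6, 8]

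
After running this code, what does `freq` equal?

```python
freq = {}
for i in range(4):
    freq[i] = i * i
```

Let's trace through this code step by step.

Initialize: freq = {}
Entering loop: for i in range(4):

After execution: freq = {0: 0, 1: 1, 2: 4, 3: 9}
{0: 0, 1: 1, 2: 4, 3: 9}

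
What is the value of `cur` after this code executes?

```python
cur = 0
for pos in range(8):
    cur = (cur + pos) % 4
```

Let's trace through this code step by step.

Initialize: cur = 0
Entering loop: for pos in range(8):

After execution: cur = 0
0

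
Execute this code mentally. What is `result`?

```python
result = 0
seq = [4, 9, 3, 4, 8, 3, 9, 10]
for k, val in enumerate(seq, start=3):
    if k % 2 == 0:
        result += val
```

Let's trace through this code step by step.

Initialize: result = 0
Initialize: seq = [4, 9, 3, 4, 8, 3, 9, 10]
Entering loop: for k, val in enumerate(seq, start=3):

After execution: result = 26
26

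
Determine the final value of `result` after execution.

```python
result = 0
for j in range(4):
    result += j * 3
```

Let's trace through this code step by step.

Initialize: result = 0
Entering loop: for j in range(4):

After execution: result = 18
18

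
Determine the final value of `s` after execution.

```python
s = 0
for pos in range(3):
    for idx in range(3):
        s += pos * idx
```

Let's trace through this code step by step.

Initialize: s = 0
Entering loop: for pos in range(3):

After execution: s = 9
9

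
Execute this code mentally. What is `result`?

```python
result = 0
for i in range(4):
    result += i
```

Let's trace through this code step by step.

Initialize: result = 0
Entering loop: for i in range(4):

After execution: result = 6
6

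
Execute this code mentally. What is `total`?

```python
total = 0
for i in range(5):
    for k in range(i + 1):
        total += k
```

Let's trace through this code step by step.

Initialize: total = 0
Entering loop: for i in range(5):

After execution: total = 20
20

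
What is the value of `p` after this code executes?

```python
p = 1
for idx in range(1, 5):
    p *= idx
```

Let's trace through this code step by step.

Initialize: p = 1
Entering loop: for idx in range(1, 5):

After execution: p = 24
24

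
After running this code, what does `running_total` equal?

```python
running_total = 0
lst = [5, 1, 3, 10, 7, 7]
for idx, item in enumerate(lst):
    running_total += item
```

Let's trace through this code step by step.

Initialize: running_total = 0
Initialize: lst = [5, 1, 3, 10, 7, 7]
Entering loop: for idx, item in enumerate(lst):

After execution: running_total = 33
33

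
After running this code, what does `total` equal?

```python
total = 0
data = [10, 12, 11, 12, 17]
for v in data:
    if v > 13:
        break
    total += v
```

Let's trace through this code step by step.

Initialize: total = 0
Initialize: data = [10, 12, 11, 12, 17]
Entering loop: for v in data:

After execution: total = 45
45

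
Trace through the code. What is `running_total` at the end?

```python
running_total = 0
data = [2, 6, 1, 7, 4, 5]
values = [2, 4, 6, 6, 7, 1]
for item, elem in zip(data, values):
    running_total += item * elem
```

Let's trace through this code step by step.

Initialize: running_total = 0
Initialize: data = [2, 6, 1, 7, 4, 5]
Initialize: values = [2, 4, 6, 6, 7, 1]
Entering loop: for item, elem in zip(data, values):

After execution: running_total = 109
109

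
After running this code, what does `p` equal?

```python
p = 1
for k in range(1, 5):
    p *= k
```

Let's trace through this code step by step.

Initialize: p = 1
Entering loop: for k in range(1, 5):

After execution: p = 24
24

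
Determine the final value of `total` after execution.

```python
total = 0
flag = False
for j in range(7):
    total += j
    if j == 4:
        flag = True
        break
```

Let's trace through this code step by step.

Initialize: total = 0
Initialize: flag = False
Entering loop: for j in range(7):

After execution: total = 10
10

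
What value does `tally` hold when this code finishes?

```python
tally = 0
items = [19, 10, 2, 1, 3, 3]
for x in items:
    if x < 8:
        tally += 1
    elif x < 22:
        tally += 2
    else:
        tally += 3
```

Let's trace through this code step by step.

Initialize: tally = 0
Initialize: items = [19, 10, 2, 1, 3, 3]
Entering loop: for x in items:

After execution: tally = 8
8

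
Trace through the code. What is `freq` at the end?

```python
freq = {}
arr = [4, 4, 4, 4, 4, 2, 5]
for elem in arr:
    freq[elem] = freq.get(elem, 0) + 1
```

Let's trace through this code step by step.

Initialize: freq = {}
Initialize: arr = [4, 4, 4, 4, 4, 2, 5]
Entering loop: for elem in arr:

After execution: freq = {4: 5, 2: 1, 5: 1}
{4: 5, 2: 1, 5: 1}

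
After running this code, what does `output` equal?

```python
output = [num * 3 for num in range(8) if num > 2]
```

Let's trace through this code step by step.

Initialize: output = [num * 3 for num in range(8) if num > 2]

After execution: output = [9, 12, 15, 18, 21]
[9, 12, 15, 18, 21]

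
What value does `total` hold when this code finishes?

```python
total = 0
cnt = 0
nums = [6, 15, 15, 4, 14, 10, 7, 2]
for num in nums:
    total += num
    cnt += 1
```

Let's trace through this code step by step.

Initialize: total = 0
Initialize: cnt = 0
Initialize: nums = [6, 15, 15, 4, 14, 10, 7, 2]
Entering loop: for num in nums:

After execution: total = 73
73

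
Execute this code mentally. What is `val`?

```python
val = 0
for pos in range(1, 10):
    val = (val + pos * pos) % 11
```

Let's trace through this code step by step.

Initialize: val = 0
Entering loop: for pos in range(1, 10):

After execution: val = 10
10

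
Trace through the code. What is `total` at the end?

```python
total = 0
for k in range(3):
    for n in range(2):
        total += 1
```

Let's trace through this code step by step.

Initialize: total = 0
Entering loop: for k in range(3):

After execution: total = 6
6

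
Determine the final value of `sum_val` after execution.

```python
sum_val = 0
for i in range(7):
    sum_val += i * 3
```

Let's trace through this code step by step.

Initialize: sum_val = 0
Entering loop: for i in range(7):

After execution: sum_val = 63
63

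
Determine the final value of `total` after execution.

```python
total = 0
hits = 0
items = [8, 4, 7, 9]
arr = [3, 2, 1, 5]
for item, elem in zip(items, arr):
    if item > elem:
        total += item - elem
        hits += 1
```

Let's trace through this code step by step.

Initialize: total = 0
Initialize: hits = 0
Initialize: items = [8, 4, 7, 9]
Initialize: arr = [3, 2, 1, 5]
Entering loop: for item, elem in zip(items, arr):

After execution: total = 17
17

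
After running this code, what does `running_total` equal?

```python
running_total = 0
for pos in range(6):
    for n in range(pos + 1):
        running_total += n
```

Let's trace through this code step by step.

Initialize: running_total = 0
Entering loop: for pos in range(6):

After execution: running_total = 35
35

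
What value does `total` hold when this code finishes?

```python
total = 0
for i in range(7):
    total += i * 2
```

Let's trace through this code step by step.

Initialize: total = 0
Entering loop: for i in range(7):

After execution: total = 42
42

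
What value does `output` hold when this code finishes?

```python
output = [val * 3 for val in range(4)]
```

Let's trace through this code step by step.

Initialize: output = [val * 3 for val in range(4)]

After execution: output = [0, 3, 6, 9]
[0, 3, 6, 9]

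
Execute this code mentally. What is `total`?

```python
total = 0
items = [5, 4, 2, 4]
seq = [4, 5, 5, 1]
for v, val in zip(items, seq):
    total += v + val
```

Let's trace through this code step by step.

Initialize: total = 0
Initialize: items = [5, 4, 2, 4]
Initialize: seq = [4, 5, 5, 1]
Entering loop: for v, val in zip(items, seq):

After execution: total = 30
30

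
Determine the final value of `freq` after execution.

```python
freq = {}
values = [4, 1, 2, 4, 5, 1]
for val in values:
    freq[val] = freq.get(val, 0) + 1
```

Let's trace through this code step by step.

Initialize: freq = {}
Initialize: values = [4, 1, 2, 4, 5, 1]
Entering loop: for val in values:

After execution: freq = {4: 2, 1: 2, 2: 1, 5: 1}
{4: 2, 1: 2, 2: 1, 5: 1}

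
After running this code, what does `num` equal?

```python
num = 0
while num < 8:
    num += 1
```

Let's trace through this code step by step.

Initialize: num = 0
Entering loop: while num < 8:

After execution: num = 8
8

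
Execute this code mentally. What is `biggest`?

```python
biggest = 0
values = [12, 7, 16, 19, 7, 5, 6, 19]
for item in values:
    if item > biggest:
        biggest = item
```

Let's trace through this code step by step.

Initialize: biggest = 0
Initialize: values = [12, 7, 16, 19, 7, 5, 6, 19]
Entering loop: for item in values:

After execution: biggest = 19
19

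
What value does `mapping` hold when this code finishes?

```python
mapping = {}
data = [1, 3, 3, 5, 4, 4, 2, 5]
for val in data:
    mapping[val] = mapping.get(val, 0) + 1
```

Let's trace through this code step by step.

Initialize: mapping = {}
Initialize: data = [1, 3, 3, 5, 4, 4, 2, 5]
Entering loop: for val in data:

After execution: mapping = {1: 1, 3: 2, 5: 2, 4: 2, 2: 1}
{1: 1, 3: 2, 5: 2, 4: 2, 2: 1}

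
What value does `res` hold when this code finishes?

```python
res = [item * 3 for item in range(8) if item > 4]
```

Let's trace through this code step by step.

Initialize: res = [item * 3 for item in range(8) if item > 4]

After execution: res = [15, 18, 21]
[15, 18, 21]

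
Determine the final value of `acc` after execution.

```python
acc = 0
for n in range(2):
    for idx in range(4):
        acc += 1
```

Let's trace through this code step by step.

Initialize: acc = 0
Entering loop: for n in range(2):

After execution: acc = 8
8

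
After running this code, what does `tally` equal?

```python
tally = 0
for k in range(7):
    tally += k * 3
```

Let's trace through this code step by step.

Initialize: tally = 0
Entering loop: for k in range(7):

After execution: tally = 63
63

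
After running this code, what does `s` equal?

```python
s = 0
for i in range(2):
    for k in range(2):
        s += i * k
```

Let's trace through this code step by step.

Initialize: s = 0
Entering loop: for i in range(2):

After execution: s = 1
1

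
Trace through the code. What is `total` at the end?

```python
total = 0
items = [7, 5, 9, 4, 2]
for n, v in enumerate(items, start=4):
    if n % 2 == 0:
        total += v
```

Let's trace through this code step by step.

Initialize: total = 0
Initialize: items = [7, 5, 9, 4, 2]
Entering loop: for n, v in enumerate(items, start=4):

After execution: total = 18
18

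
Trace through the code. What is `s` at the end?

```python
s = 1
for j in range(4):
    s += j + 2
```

Let's trace through this code step by step.

Initialize: s = 1
Entering loop: for j in range(4):

After execution: s = 15
15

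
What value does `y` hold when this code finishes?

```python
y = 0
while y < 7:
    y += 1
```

Let's trace through this code step by step.

Initialize: y = 0
Entering loop: while y < 7:

After execution: y = 7
7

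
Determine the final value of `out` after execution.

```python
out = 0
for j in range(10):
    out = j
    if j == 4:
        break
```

Let's trace through this code step by step.

Initialize: out = 0
Entering loop: for j in range(10):

After execution: out = 4
4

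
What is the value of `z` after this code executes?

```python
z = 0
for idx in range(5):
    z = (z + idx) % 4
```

Let's trace through this code step by step.

Initialize: z = 0
Entering loop: for idx in range(5):

After execution: z = 2
2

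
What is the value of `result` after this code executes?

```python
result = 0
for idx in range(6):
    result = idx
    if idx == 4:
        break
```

Let's trace through this code step by step.

Initialize: result = 0
Entering loop: for idx in range(6):

After execution: result = 4
4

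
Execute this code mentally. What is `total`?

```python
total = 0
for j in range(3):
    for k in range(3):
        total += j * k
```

Let's trace through this code step by step.

Initialize: total = 0
Entering loop: for j in range(3):

After execution: total = 9
9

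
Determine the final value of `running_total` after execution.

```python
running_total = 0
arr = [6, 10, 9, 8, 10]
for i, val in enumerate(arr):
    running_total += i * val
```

Let's trace through this code step by step.

Initialize: running_total = 0
Initialize: arr = [6, 10, 9, 8, 10]
Entering loop: for i, val in enumerate(arr):

After execution: running_total = 92
92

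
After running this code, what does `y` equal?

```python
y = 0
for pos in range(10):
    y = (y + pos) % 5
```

Let's trace through this code step by step.

Initialize: y = 0
Entering loop: for pos in range(10):

After execution: y = 0
0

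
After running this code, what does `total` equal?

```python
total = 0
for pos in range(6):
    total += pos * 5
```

Let's trace through this code step by step.

Initialize: total = 0
Entering loop: for pos in range(6):

After execution: total = 75
75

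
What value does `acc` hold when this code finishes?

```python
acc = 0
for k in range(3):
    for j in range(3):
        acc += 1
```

Let's trace through this code step by step.

Initialize: acc = 0
Entering loop: for k in range(3):

After execution: acc = 9
9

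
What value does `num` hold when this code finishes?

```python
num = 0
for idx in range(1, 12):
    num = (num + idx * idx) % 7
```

Let's trace through this code step by step.

Initialize: num = 0
Entering loop: for idx in range(1, 12):

After execution: num = 2
2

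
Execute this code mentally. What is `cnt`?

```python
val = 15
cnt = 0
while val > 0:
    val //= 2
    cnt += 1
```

Let's trace through this code step by step.

Initialize: val = 15
Initialize: cnt = 0
Entering loop: while val > 0:

After execution: cnt = 4
4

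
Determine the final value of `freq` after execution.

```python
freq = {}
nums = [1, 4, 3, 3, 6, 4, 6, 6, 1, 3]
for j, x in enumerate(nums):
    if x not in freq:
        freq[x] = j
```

Let's trace through this code step by step.

Initialize: freq = {}
Initialize: nums = [1, 4, 3, 3, 6, 4, 6, 6, 1, 3]
Entering loop: for j, x in enumerate(nums):

After execution: freq = {1: 0, 4: 1, 3: 2, 6: 4}
{1: 0, 4: 1, 3: 2, 6: 4}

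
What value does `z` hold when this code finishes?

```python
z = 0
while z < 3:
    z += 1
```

Let's trace through this code step by step.

Initialize: z = 0
Entering loop: while z < 3:

After execution: z = 3
3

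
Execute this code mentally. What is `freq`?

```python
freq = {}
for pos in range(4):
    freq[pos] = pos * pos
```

Let's trace through this code step by step.

Initialize: freq = {}
Entering loop: for pos in range(4):

After execution: freq = {0: 0, 1: 1, 2: 4, 3: 9}
{0: 0, 1: 1, 2: 4, 3: 9}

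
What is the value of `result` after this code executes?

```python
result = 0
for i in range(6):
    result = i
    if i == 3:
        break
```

Let's trace through this code step by step.

Initialize: result = 0
Entering loop: for i in range(6):

After execution: result = 3
3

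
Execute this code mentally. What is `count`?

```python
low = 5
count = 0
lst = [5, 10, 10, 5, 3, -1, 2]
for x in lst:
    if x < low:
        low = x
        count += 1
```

Let's trace through this code step by step.

Initialize: low = 5
Initialize: count = 0
Initialize: lst = [5, 10, 10, 5, 3, -1, 2]
Entering loop: for x in lst:

After execution: count = 2
2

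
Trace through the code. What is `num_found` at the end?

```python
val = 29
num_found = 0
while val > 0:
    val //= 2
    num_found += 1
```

Let's trace through this code step by step.

Initialize: val = 29
Initialize: num_found = 0
Entering loop: while val > 0:

After execution: num_found = 5
5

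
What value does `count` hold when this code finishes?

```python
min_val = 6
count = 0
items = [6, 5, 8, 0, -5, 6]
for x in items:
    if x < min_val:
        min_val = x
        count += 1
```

Let's trace through this code step by step.

Initialize: min_val = 6
Initialize: count = 0
Initialize: items = [6, 5, 8, 0, -5, 6]
Entering loop: for x in items:

After execution: count = 3
3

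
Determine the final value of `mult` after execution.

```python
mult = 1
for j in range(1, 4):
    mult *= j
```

Let's trace through this code step by step.

Initialize: mult = 1
Entering loop: for j in range(1, 4):

After execution: mult = 6
6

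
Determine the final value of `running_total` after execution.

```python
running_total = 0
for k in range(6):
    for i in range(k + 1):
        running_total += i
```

Let's trace through this code step by step.

Initialize: running_total = 0
Entering loop: for k in range(6):

After execution: running_total = 35
35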